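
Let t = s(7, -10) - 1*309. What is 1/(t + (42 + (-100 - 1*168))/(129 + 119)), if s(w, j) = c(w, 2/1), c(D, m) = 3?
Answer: -124/38057 ≈ -0.0032583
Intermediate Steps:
s(w, j) = 3
t = -306 (t = 3 - 1*309 = 3 - 309 = -306)
1/(t + (42 + (-100 - 1*168))/(129 + 119)) = 1/(-306 + (42 + (-100 - 1*168))/(129 + 119)) = 1/(-306 + (42 + (-100 - 168))/248) = 1/(-306 + (42 - 268)*(1/248)) = 1/(-306 - 226*1/248) = 1/(-306 - 113/124) = 1/(-38057/124) = -124/38057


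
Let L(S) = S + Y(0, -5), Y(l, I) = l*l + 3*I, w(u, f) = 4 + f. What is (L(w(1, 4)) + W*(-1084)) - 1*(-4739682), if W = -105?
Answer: 4853495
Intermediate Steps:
Y(l, I) = l² + 3*I
L(S) = -15 + S (L(S) = S + (0² + 3*(-5)) = S + (0 - 15) = S - 15 = -15 + S)
(L(w(1, 4)) + W*(-1084)) - 1*(-4739682) = ((-15 + (4 + 4)) - 105*(-1084)) - 1*(-4739682) = ((-15 + 8) + 113820) + 4739682 = (-7 + 113820) + 4739682 = 113813 + 4739682 = 4853495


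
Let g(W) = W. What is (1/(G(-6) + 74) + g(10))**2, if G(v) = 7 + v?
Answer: 564001/5625 ≈ 100.27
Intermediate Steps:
(1/(G(-6) + 74) + g(10))**2 = (1/((7 - 6) + 74) + 10)**2 = (1/(1 + 74) + 10)**2 = (1/75 + 10)**2 = (751/75)**2 = 564001/5625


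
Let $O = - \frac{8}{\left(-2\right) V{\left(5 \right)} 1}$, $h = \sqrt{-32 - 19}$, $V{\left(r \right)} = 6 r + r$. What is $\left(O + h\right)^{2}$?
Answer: $- \frac{62459}{1225} + \frac{8 i \sqrt{51}}{35} \approx -50.987 + 1.6323 i$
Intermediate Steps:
$V{\left(r \right)} = 7 r$
$h = i \sqrt{51}$ ($h = \sqrt{-51} = i \sqrt{51} \approx 7.1414 i$)
$O = \frac{4}{35}$ ($O = - \frac{8}{\left(-2\right) 7 \cdot 5 \cdot 1} = - \frac{8}{\left(-2\right) 35 \cdot 1} = - \frac{8}{\left(-2\right) 35} = - \frac{8}{-70} = \left(-8\right) \left(- \frac{1}{70}\right) = \frac{4}{35} \approx 0.11429$)
$\left(O + h\right)^{2} = \left(\frac{4}{35} + i \sqrt{51}\right)^{2}$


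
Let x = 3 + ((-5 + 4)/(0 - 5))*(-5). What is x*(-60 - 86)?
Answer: -292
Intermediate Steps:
x = 2 (x = 3 - 1/(-5)*(-5) = 3 - 1*(-1/5)*(-5) = 3 + (1/5)*(-5) = 3 - 1 = 2)
x*(-60 - 86) = 2*(-60 - 86) = 2*(-146) = -292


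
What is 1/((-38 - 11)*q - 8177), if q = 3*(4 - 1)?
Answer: -1/8618 ≈ -0.00011604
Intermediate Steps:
q = 9 (q = 3*3 = 9)
1/((-38 - 11)*q - 8177) = 1/((-38 - 11)*9 - 8177) = 1/(-49*9 - 8177) = 1/(-441 - 8177) = 1/(-8618) = -1/8618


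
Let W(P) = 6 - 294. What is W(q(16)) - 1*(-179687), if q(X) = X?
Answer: 179399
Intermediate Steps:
W(P) = -288
W(q(16)) - 1*(-179687) = -288 - 1*(-179687) = -288 + 179687 = 179399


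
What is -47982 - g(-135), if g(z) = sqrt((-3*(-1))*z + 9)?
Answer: -47982 - 6*I*sqrt(11) ≈ -47982.0 - 19.9*I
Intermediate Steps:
g(z) = sqrt(9 + 3*z) (g(z) = sqrt(3*z + 9) = sqrt(9 + 3*z))
-47982 - g(-135) = -47982 - sqrt(9 + 3*(-135)) = -47982 - sqrt(9 - 405) = -47982 - sqrt(-396) = -47982 - 6*I*sqrt(11)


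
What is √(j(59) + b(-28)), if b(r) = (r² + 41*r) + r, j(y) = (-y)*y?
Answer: I*√3873 ≈ 62.233*I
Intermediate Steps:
j(y) = -y²
b(r) = r² + 42*r
√(j(59) + b(-28)) = √(-1*59² - 28*(42 - 28)) = √(-1*3481 - 28*14) = √(-3481 - 392) = √(-3873) = I*√3873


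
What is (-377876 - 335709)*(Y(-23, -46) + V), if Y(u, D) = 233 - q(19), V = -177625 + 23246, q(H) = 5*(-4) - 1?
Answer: 109981288125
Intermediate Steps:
q(H) = -21 (q(H) = -20 - 1 = -21)
V = -154379
Y(u, D) = 254 (Y(u, D) = 233 - 1*(-21) = 233 + 21 = 254)
(-377876 - 335709)*(Y(-23, -46) + V) = (-377876 - 335709)*(254 - 154379) = -713585*(-154125) = 109981288125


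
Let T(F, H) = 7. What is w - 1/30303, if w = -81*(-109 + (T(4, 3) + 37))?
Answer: 159545294/30303 ≈ 5265.0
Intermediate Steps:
w = 5265 (w = -81*(-109 + (7 + 37)) = -81*(-109 + 44) = -81*(-65) = 5265)
w - 1/30303 = 5265 - 1/30303 = 159545294/30303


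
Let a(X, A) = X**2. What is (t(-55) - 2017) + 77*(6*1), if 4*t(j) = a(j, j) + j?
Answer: -1625/2 ≈ -812.50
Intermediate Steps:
t(j) = j/4 + j**2/4 (t(j) = (j**2 + j)/4 = (j + j**2)/4 = j/4 + j**2/4)
(t(-55) - 2017) + 77*(6*1) = ((1/4)*(-55)*(1 - 55) - 2017) + 77*(6*1) = ((1/4)*(-55)*(-54) - 2017) + 77*6 = (1485/2 - 2017) + 462 = -2549/2 + 462 = -1625/2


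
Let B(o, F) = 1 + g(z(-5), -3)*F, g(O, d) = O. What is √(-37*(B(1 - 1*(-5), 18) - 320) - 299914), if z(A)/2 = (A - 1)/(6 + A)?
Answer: I*√280119 ≈ 529.26*I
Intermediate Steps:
z(A) = 2*(-1 + A)/(6 + A) (z(A) = 2*((A - 1)/(6 + A)) = 2*((-1 + A)/(6 + A)) = 2*(-1 + A)/(6 + A))
B(o, F) = 1 - 12*F (B(o, F) = 1 + (2*(-1 - 5)/(6 - 5))*F = 1 + (2*(-6)/1)*F = 1 + (2*1*(-6))*F = 1 - 12*F)
√(-37*(B(1 - 1*(-5), 18) - 320) - 299914) = √(-37*((1 - 12*18) - 320) - 299914) = √(-37*((1 - 216) - 320) - 299914) = √(-37*(-215 - 320) - 299914) = √(-37*(-535) - 299914) = √(19795 - 299914) = √(-280119) = I*√280119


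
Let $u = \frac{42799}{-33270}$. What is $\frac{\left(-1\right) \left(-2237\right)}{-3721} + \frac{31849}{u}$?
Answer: $- \frac{3942927733193}{159255079} \approx -24759.0$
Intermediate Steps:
$u = - \frac{42799}{33270}$ ($u = 42799 \left(- \frac{1}{33270}\right) = - \frac{42799}{33270} \approx -1.2864$)
$\frac{\left(-1\right) \left(-2237\right)}{-3721} + \frac{31849}{u} = \frac{\left(-1\right) \left(-2237\right)}{-3721} + \frac{31849}{- \frac{42799}{33270}} = 2237 \left(- \frac{1}{3721}\right) + 31849 \left(- \frac{33270}{42799}\right) = - \frac{2237}{3721} - \frac{1059616230}{42799} = - \frac{3942927733193}{159255079}$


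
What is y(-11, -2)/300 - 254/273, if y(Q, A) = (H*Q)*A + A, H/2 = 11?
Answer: 3077/4550 ≈ 0.67626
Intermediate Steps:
H = 22 (H = 2*11 = 22)
y(Q, A) = A + 22*A*Q (y(Q, A) = (22*Q)*A + A = 22*A*Q + A = A + 22*A*Q)
y(-11, -2)/300 - 254/273 = -2*(1 + 22*(-11))/300 - 254/273 = -2*(1 - 242)*(1/300) - 254*1/273 = -2*(-241)*(1/300) - 254/273 = 482*(1/300) - 254/273 = 241/150 - 254/273 = 3077/4550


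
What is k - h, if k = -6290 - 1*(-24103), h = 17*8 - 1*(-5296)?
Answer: 12381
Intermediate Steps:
h = 5432 (h = 136 + 5296 = 5432)
k = 17813 (k = -6290 + 24103 = 17813)
k - h = 17813 - 1*5432 = 17813 - 5432 = 12381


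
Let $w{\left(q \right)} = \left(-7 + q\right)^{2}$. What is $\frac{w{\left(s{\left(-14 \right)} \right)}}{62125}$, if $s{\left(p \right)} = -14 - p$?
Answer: $\frac{7}{8875} \approx 0.00078873$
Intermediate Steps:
$\frac{w{\left(s{\left(-14 \right)} \right)}}{62125} = \frac{\left(-7 - 0\right)^{2}}{62125} = \left(-7 + \left(-14 + 14\right)\right)^{2} \cdot \frac{1}{62125} = \left(-7 + 0\right)^{2} \cdot \frac{1}{62125} = \left(-7\right)^{2} \cdot \frac{1}{62125} = 49 \cdot \frac{1}{62125} = \frac{7}{8875}$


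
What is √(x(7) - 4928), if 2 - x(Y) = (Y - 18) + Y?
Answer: I*√4922 ≈ 70.157*I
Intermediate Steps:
x(Y) = 20 - 2*Y (x(Y) = 2 - ((Y - 18) + Y) = 2 - ((-18 + Y) + Y) = 2 - (-18 + 2*Y) = 2 + (18 - 2*Y) = 20 - 2*Y)
√(x(7) - 4928) = √((20 - 2*7) - 4928) = √((20 - 14) - 4928) = √(6 - 4928) = √(-4922) = I*√4922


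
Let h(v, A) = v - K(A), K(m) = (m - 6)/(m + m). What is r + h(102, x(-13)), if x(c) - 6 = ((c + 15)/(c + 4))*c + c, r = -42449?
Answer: -3133769/74 ≈ -42348.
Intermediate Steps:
K(m) = (-6 + m)/(2*m) (K(m) = (-6 + m)/((2*m)) = (-6 + m)*(1/(2*m)) = (-6 + m)/(2*m))
x(c) = 6 + c + c*(15 + c)/(4 + c) (x(c) = 6 + (((c + 15)/(c + 4))*c + c) = 6 + (((15 + c)/(4 + c))*c + c) = 6 + (c*(15 + c)/(4 + c) + c) = 6 + (c + c*(15 + c)/(4 + c)) = 6 + c + c*(15 + c)/(4 + c))
h(v, A) = v - (-6 + A)/(2*A)
r + h(102, x(-13)) = -42449 + (-1/2 + 102 + 3/(((24 + 2*(-13)**2 + 25*(-13))/(4 - 13)))) = -42449 + (-1/2 + 102 + 3/(((24 + 2*169 - 325)/(-9)))) = -42449 + (-1/2 + 102 + 3/((-(24 + 338 - 325)/9))) = -42449 + (-1/2 + 102 + 3/((-1/9*37))) = -42449 + (-1/2 + 102 + 3/(-37/9)) = -42449 + (-1/2 + 102 + 3*(-9/37)) = -42449 + (-1/2 + 102 - 27/37) = -42449 + 7457/74 = -3133769/74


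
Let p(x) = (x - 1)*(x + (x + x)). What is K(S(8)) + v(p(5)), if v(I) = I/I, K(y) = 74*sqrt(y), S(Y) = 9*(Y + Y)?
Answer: 889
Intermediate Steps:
S(Y) = 18*Y (S(Y) = 9*(2*Y) = 18*Y)
p(x) = 3*x*(-1 + x) (p(x) = (-1 + x)*(x + 2*x) = (-1 + x)*(3*x) = 3*x*(-1 + x))
v(I) = 1
K(S(8)) + v(p(5)) = 74*sqrt(18*8) + 1 = 74*sqrt(144) + 1 = 74*12 + 1 = 888 + 1 = 889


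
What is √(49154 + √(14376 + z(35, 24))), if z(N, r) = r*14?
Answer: √(49154 + 2*√3678) ≈ 221.98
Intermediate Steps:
z(N, r) = 14*r
√(49154 + √(14376 + z(35, 24))) = √(49154 + √(14376 + 14*24)) = √(49154 + √(14376 + 336)) = √(49154 + √14712) = √(49154 + 2*√3678)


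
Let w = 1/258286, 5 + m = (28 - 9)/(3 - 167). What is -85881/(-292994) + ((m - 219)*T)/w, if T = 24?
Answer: -16688883030549399/12012754 ≈ -1.3893e+9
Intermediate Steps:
m = -839/164 (m = -5 + (28 - 9)/(3 - 167) = -5 + 19/(-164) = -5 + 19*(-1/164) = -5 - 19/164 = -839/164 ≈ -5.1159)
w = 1/258286 ≈ 3.8717e-6
-85881/(-292994) + ((m - 219)*T)/w = -85881/(-292994) + ((-839/164 - 219)*24)/(1/258286) = -85881*(-1/292994) - 36755/164*24*258286 = 85881/292994 - 220530/41*258286 = 85881/292994 - 56959811580/41 = -16688883030549399/12012754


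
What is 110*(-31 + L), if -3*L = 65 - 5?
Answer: -5610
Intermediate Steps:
L = -20 (L = -(65 - 5)/3 = -⅓*60 = -20)
110*(-31 + L) = 110*(-31 - 20) = 110*(-51) = -5610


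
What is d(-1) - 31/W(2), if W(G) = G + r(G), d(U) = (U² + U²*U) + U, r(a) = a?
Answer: -35/4 ≈ -8.7500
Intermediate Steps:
d(U) = U + U² + U³ (d(U) = (U² + U³) + U = U + U² + U³)
W(G) = 2*G (W(G) = G + G = 2*G)
d(-1) - 31/W(2) = -(1 - 1 + (-1)²) - 31/(2*2) = -(1 - 1 + 1) - 31/4 = -1*1 - 31*¼ = -1 - 31/4 = -35/4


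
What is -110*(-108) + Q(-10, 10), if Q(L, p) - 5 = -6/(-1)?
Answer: 11891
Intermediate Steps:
Q(L, p) = 11 (Q(L, p) = 5 - 6/(-1) = 5 - 6*(-1) = 5 + 6 = 11)
-110*(-108) + Q(-10, 10) = -110*(-108) + 11 = 11880 + 11 = 11891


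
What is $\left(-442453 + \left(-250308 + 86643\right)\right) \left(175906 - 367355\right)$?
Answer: $116040684982$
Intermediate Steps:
$\left(-442453 + \left(-250308 + 86643\right)\right) \left(175906 - 367355\right) = \left(-442453 - 163665\right) \left(-191449\right) = \left(-606118\right) \left(-191449\right) = 116040684982$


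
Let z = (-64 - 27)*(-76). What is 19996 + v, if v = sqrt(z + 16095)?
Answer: 19996 + sqrt(23011) ≈ 20148.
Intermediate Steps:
z = 6916 (z = -91*(-76) = 6916)
v = sqrt(23011) (v = sqrt(6916 + 16095) = sqrt(23011) ≈ 151.69)
19996 + v = 19996 + sqrt(23011)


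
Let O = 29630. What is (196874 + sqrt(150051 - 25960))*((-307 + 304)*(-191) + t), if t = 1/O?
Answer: 1671262500067/14815 + 16977991*sqrt(124091)/29630 ≈ 1.1301e+8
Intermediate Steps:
t = 1/29630 ≈ 3.3750e-5
(196874 + sqrt(150051 - 25960))*((-307 + 304)*(-191) + t) = (196874 + sqrt(150051 - 25960))*((-307 + 304)*(-191) + 1/29630) = (196874 + sqrt(124091))*(-3*(-191) + 1/29630) = (196874 + sqrt(124091))*(573 + 1/29630) = (196874 + sqrt(124091))*(16977991/29630) = 1671262500067/14815 + 16977991*sqrt(124091)/29630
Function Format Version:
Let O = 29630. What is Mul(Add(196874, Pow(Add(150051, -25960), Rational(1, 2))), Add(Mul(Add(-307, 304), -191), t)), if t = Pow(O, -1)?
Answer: Add(Rational(1671262500067, 14815), Mul(Rational(16977991, 29630), Pow(124091, Rational(1, 2)))) ≈ 1.1301e+8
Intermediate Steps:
t = Rational(1, 29630) (t = Pow(29630, -1) = Rational(1, 29630) ≈ 3.3750e-5)
Mul(Add(196874, Pow(Add(150051, -25960), Rational(1, 2))), Add(Mul(Add(-307, 304), -191), t)) = Mul(Add(196874, Pow(Add(150051, -25960), Rational(1, 2))), Add(Mul(Add(-307, 304), -191), Rational(1, 29630))) = Mul(Add(196874, Pow(124091, Rational(1, 2))), Add(Mul(-3, -191), Rational(1, 29630))) = Mul(Add(196874, Pow(124091, Rational(1, 2))), Add(573, Rational(1, 29630))) = Mul(Add(196874, Pow(124091, Rational(1, 2))), Rational(16977991, 29630)) = Add(Rational(1671262500067, 14815), Mul(Rational(16977991, 29630), Pow(124091, Rational(1, 2))))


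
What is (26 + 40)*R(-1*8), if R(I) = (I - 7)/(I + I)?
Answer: 495/8 ≈ 61.875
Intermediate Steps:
R(I) = (-7 + I)/(2*I) (R(I) = (-7 + I)/((2*I)) = (-7 + I)*(1/(2*I)) = (-7 + I)/(2*I))
(26 + 40)*R(-1*8) = (26 + 40)*((-7 - 1*8)/(2*((-1*8)))) = 66*((½)*(-7 - 8)/(-8)) = 66*((½)*(-⅛)*(-15)) = 66*(15/16) = 495/8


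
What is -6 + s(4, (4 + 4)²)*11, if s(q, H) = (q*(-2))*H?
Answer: -5638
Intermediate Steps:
s(q, H) = -2*H*q (s(q, H) = (-2*q)*H = -2*H*q)
-6 + s(4, (4 + 4)²)*11 = -6 - 2*(4 + 4)²*4*11 = -6 - 2*8²*4*11 = -6 - 2*64*4*11 = -6 - 512*11 = -6 - 5632 = -5638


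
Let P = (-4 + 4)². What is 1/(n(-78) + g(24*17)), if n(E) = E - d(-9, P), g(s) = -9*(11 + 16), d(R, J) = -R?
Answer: -1/330 ≈ -0.0030303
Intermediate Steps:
P = 0 (P = 0² = 0)
g(s) = -243 (g(s) = -9*27 = -243)
n(E) = -9 + E (n(E) = E - (-1)*(-9) = E - 1*9 = E - 9 = -9 + E)
1/(n(-78) + g(24*17)) = 1/((-9 - 78) - 243) = 1/(-87 - 243) = 1/(-330) = -1/330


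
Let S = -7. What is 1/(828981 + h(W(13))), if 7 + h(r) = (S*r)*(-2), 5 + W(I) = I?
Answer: 1/829086 ≈ 1.2061e-6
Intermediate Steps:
W(I) = -5 + I
h(r) = -7 + 14*r (h(r) = -7 - 7*r*(-2) = -7 + 14*r)
1/(828981 + h(W(13))) = 1/(828981 + (-7 + 14*(-5 + 13))) = 1/(828981 + (-7 + 14*8)) = 1/(828981 + (-7 + 112)) = 1/(828981 + 105) = 1/829086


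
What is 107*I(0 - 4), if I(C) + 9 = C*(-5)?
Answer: 1177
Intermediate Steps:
I(C) = -9 - 5*C (I(C) = -9 + C*(-5) = -9 - 5*C)
107*I(0 - 4) = 107*(-9 - 5*(0 - 4)) = 107*(-9 - 5*(-4)) = 107*(-9 + 20) = 107*11 = 1177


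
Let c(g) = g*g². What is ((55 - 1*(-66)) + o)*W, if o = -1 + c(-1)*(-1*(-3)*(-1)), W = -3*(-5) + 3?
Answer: 2214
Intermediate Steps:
c(g) = g³
W = 18 (W = 15 + 3 = 18)
o = 2 (o = -1 + (-1)³*(-1*(-3)*(-1)) = -1 - 3*(-1) = -1 - 1*(-3) = -1 + 3 = 2)
((55 - 1*(-66)) + o)*W = ((55 - 1*(-66)) + 2)*18 = ((55 + 66) + 2)*18 = (121 + 2)*18 = 123*18 = 2214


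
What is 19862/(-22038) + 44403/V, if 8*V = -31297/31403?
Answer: -122918349688675/344861643 ≈ -3.5643e+5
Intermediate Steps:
V = -31297/251224 (V = (-31297/31403)/8 = (-31297*1/31403)/8 = (1/8)*(-31297/31403) = -31297/251224 ≈ -0.12458)
19862/(-22038) + 44403/V = 19862/(-22038) + 44403/(-31297/251224) = 19862*(-1/22038) + 44403*(-251224/31297) = -9931/11019 - 11155099272/31297 = -122918349688675/344861643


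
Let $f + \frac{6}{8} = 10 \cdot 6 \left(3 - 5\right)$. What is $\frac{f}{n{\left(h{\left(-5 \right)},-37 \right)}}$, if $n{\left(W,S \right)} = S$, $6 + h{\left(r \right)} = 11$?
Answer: $\frac{483}{148} \approx 3.2635$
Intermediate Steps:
$h{\left(r \right)} = 5$ ($h{\left(r \right)} = -6 + 11 = 5$)
$f = - \frac{483}{4}$ ($f = - \frac{3}{4} + 10 \cdot 6 \left(3 - 5\right) = - \frac{3}{4} + 60 \left(3 - 5\right) = - \frac{3}{4} + 60 \left(-2\right) = - \frac{3}{4} - 120 = - \frac{483}{4} \approx -120.75$)
$\frac{f}{n{\left(h{\left(-5 \right)},-37 \right)}} = - \frac{483}{4 \left(-37\right)} = \left(- \frac{483}{4}\right) \left(- \frac{1}{37}\right) = \frac{483}{148}$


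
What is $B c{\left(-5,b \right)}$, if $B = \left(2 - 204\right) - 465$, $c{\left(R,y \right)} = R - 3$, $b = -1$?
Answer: $5336$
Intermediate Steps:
$c{\left(R,y \right)} = -3 + R$ ($c{\left(R,y \right)} = R - 3 = -3 + R$)
$B = -667$ ($B = \left(2 - 204\right) - 465 = -202 - 465 = -667$)
$B c{\left(-5,b \right)} = - 667 \left(-3 - 5\right) = \left(-667\right) \left(-8\right) = 5336$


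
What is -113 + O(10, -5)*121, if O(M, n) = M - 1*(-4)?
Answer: 1581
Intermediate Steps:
O(M, n) = 4 + M (O(M, n) = M + 4 = 4 + M)
-113 + O(10, -5)*121 = -113 + (4 + 10)*121 = -113 + 14*121 = -113 + 1694 = 1581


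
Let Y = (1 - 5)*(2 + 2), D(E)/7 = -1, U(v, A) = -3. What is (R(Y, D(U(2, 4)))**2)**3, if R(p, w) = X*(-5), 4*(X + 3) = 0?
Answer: 11390625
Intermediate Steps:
X = -3 (X = -3 + (1/4)*0 = -3 + 0 = -3)
D(E) = -7 (D(E) = 7*(-1) = -7)
Y = -16 (Y = -4*4 = -16)
R(p, w) = 15 (R(p, w) = -3*(-5) = 15)
(R(Y, D(U(2, 4)))**2)**3 = (15**2)**3 = 225**3 = 11390625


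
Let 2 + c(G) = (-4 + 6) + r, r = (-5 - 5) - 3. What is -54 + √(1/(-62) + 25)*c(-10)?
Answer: -54 - 13*√96038/62 ≈ -118.98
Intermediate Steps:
r = -13 (r = -10 - 3 = -13)
c(G) = -13 (c(G) = -2 + ((-4 + 6) - 13) = -2 + (2 - 13) = -2 - 11 = -13)
-54 + √(1/(-62) + 25)*c(-10) = -54 + √(1/(-62) + 25)*(-13) = -54 + √(-1/62 + 25)*(-13) = -54 + √(1549/62)*(-13) = -54 + (√96038/62)*(-13) = -54 - 13*√96038/62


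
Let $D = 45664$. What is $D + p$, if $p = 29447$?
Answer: $75111$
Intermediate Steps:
$D + p = 45664 + 29447 = 75111$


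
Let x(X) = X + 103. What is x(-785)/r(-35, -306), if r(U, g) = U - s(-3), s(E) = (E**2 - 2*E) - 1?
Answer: 682/49 ≈ 13.918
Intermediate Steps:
s(E) = -1 + E**2 - 2*E
x(X) = 103 + X
r(U, g) = -14 + U (r(U, g) = U - (-1 + (-3)**2 - 2*(-3)) = U - (-1 + 9 + 6) = U - 1*14 = U - 14 = -14 + U)
x(-785)/r(-35, -306) = (103 - 785)/(-14 - 35) = -682/(-49) = -682*(-1/49) = 682/49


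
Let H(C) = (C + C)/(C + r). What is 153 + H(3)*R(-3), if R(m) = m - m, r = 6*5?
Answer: 153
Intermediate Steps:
r = 30
H(C) = 2*C/(30 + C) (H(C) = (C + C)/(C + 30) = (2*C)/(30 + C) = 2*C/(30 + C))
R(m) = 0
153 + H(3)*R(-3) = 153 + (2*3/(30 + 3))*0 = 153 + (2*3/33)*0 = 153 + (2*3*(1/33))*0 = 153 + (2/11)*0 = 153 + 0 = 153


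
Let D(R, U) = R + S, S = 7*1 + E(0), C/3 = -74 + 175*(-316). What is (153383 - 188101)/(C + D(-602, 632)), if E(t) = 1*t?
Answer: 34718/166717 ≈ 0.20825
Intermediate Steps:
C = -166122 (C = 3*(-74 + 175*(-316)) = 3*(-74 - 55300) = 3*(-55374) = -166122)
E(t) = t
S = 7 (S = 7*1 + 0 = 7 + 0 = 7)
D(R, U) = 7 + R (D(R, U) = R + 7 = 7 + R)
(153383 - 188101)/(C + D(-602, 632)) = (153383 - 188101)/(-166122 + (7 - 602)) = -34718/(-166122 - 595) = -34718/(-166717) = -34718*(-1/166717) = 34718/166717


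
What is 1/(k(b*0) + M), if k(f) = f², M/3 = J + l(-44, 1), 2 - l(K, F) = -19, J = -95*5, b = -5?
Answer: -1/1362 ≈ -0.00073421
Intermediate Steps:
J = -475
l(K, F) = 21 (l(K, F) = 2 - 1*(-19) = 2 + 19 = 21)
M = -1362 (M = 3*(-475 + 21) = 3*(-454) = -1362)
1/(k(b*0) + M) = 1/((-5*0)² - 1362) = 1/(0² - 1362) = 1/(0 - 1362) = 1/(-1362) = -1/1362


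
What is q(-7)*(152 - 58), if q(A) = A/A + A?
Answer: -564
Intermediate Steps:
q(A) = 1 + A
q(-7)*(152 - 58) = (1 - 7)*(152 - 58) = -6*94 = -564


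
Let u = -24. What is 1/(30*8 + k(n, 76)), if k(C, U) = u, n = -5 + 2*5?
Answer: 1/216 ≈ 0.0046296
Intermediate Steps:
n = 5 (n = -5 + 10 = 5)
k(C, U) = -24
1/(30*8 + k(n, 76)) = 1/(30*8 - 24) = 1/(240 - 24) = 1/216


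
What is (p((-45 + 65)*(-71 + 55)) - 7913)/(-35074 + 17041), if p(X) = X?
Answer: 8233/18033 ≈ 0.45655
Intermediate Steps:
(p((-45 + 65)*(-71 + 55)) - 7913)/(-35074 + 17041) = ((-45 + 65)*(-71 + 55) - 7913)/(-35074 + 17041) = (20*(-16) - 7913)/(-18033) = (-320 - 7913)*(-1/18033) = -8233*(-1/18033) = 8233/18033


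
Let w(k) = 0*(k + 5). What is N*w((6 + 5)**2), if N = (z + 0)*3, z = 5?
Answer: 0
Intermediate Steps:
w(k) = 0 (w(k) = 0*(5 + k) = 0)
N = 15 (N = (5 + 0)*3 = 5*3 = 15)
N*w((6 + 5)**2) = 15*0 = 0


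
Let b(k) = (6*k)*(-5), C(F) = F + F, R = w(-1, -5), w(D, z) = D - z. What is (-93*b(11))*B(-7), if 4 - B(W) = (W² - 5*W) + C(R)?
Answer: -2700720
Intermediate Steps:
R = 4 (R = -1 - 1*(-5) = -1 + 5 = 4)
C(F) = 2*F
b(k) = -30*k
B(W) = -4 - W² + 5*W (B(W) = 4 - ((W² - 5*W) + 2*4) = 4 - ((W² - 5*W) + 8) = 4 - (8 + W² - 5*W) = 4 + (-8 - W² + 5*W) = -4 - W² + 5*W)
(-93*b(11))*B(-7) = (-(-2790)*11)*(-4 - 1*(-7)² + 5*(-7)) = (-93*(-330))*(-4 - 1*49 - 35) = 30690*(-4 - 49 - 35) = 30690*(-88) = -2700720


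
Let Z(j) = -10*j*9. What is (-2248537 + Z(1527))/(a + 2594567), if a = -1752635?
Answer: -2385967/841932 ≈ -2.8339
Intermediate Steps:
Z(j) = -90*j
(-2248537 + Z(1527))/(a + 2594567) = (-2248537 - 90*1527)/(-1752635 + 2594567) = (-2248537 - 137430)/841932 = -2385967*1/841932 = -2385967/841932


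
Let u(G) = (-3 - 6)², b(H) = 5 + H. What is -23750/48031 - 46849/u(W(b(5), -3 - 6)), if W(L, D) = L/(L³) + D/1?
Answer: -2252128069/3890511 ≈ -578.88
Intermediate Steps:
W(L, D) = D + L⁻² (W(L, D) = L/L³ + D*1 = L⁻² + D = D + L⁻²)
u(G) = 81 (u(G) = (-9)² = 81)
-23750/48031 - 46849/u(W(b(5), -3 - 6)) = -23750/48031 - 46849/81 = -2252128069/3890511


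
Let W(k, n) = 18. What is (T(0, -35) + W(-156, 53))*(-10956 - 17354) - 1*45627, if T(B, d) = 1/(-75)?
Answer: -8322443/15 ≈ -5.5483e+5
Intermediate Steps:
T(B, d) = -1/75
(T(0, -35) + W(-156, 53))*(-10956 - 17354) - 1*45627 = (-1/75 + 18)*(-10956 - 17354) - 1*45627 = (1349/75)*(-28310) - 45627 = -7638038/15 - 45627 = -8322443/15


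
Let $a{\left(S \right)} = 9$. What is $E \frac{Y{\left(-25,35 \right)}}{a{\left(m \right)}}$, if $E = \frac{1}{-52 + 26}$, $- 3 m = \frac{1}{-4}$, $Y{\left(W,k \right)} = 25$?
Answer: $- \frac{25}{234} \approx -0.10684$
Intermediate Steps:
$m = \frac{1}{12}$ ($m = - \frac{1}{3 \left(-4\right)} = \left(- \frac{1}{3}\right) \left(- \frac{1}{4}\right) = \frac{1}{12} \approx 0.083333$)
$E = - \frac{1}{26}$ ($E = \frac{1}{-26} = - \frac{1}{26} \approx -0.038462$)
$E \frac{Y{\left(-25,35 \right)}}{a{\left(m \right)}} = - \frac{25 \cdot \frac{1}{9}}{26} = \left(- \frac{1}{26}\right) \frac{25}{9} = - \frac{25}{234}$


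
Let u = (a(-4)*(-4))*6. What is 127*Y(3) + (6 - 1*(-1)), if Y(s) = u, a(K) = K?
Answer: 12199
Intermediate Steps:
u = 96 (u = -4*(-4)*6 = 16*6 = 96)
Y(s) = 96
127*Y(3) + (6 - 1*(-1)) = 127*96 + (6 - 1*(-1)) = 12192 + (6 + 1) = 12192 + 7 = 12199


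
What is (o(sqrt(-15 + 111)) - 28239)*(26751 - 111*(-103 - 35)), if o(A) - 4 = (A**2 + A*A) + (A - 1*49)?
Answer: -1181802348 + 168276*sqrt(6) ≈ -1.1814e+9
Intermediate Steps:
o(A) = -45 + A + 2*A**2 (o(A) = 4 + ((A**2 + A*A) + (A - 1*49)) = 4 + ((A**2 + A**2) + (A - 49)) = 4 + (2*A**2 + (-49 + A)) = 4 + (-49 + A + 2*A**2) = -45 + A + 2*A**2)
(o(sqrt(-15 + 111)) - 28239)*(26751 - 111*(-103 - 35)) = ((-45 + sqrt(-15 + 111) + 2*(sqrt(-15 + 111))**2) - 28239)*(26751 - 111*(-103 - 35)) = ((-45 + sqrt(96) + 2*(sqrt(96))**2) - 28239)*(26751 - 111*(-138)) = ((-45 + 4*sqrt(6) + 2*(4*sqrt(6))**2) - 28239)*(26751 + 15318) = ((-45 + 4*sqrt(6) + 2*96) - 28239)*42069 = ((-45 + 4*sqrt(6) + 192) - 28239)*42069 = ((147 + 4*sqrt(6)) - 28239)*42069 = (-28092 + 4*sqrt(6))*42069 = -1181802348 + 168276*sqrt(6)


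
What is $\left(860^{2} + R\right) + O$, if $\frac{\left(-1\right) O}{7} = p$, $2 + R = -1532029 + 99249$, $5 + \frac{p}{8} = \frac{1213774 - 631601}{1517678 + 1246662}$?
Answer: $- \frac{478862329092}{691085} \approx -6.9291 \cdot 10^{5}$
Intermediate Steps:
$p = - \frac{26479054}{691085}$ ($p = -40 + 8 \frac{1213774 - 631601}{1517678 + 1246662} = -40 + 8 \cdot \frac{582173}{2764340} = -40 + \frac{1164346}{691085} = - \frac{26479054}{691085} \approx -38.315$)
$R = -1432782$ ($R = -2 + \left(-1532029 + 99249\right) = -2 - 1432780 = -1432782$)
$O = \frac{185353378}{691085}$ ($O = \left(-7\right) \left(- \frac{26479054}{691085}\right) = \frac{185353378}{691085} \approx 268.21$)
$\left(860^{2} + R\right) + O = \left(860^{2} - 1432782\right) + \frac{185353378}{691085} = \left(739600 - 1432782\right) + \frac{185353378}{691085} = -693182 + \frac{185353378}{691085} = - \frac{478862329092}{691085}$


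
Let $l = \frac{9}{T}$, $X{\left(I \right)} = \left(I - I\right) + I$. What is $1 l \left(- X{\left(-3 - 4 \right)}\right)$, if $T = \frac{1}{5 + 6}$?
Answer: $693$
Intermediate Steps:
$T = \frac{1}{11} \approx 0.090909$
$X{\left(I \right)} = I$ ($X{\left(I \right)} = 0 + I = I$)
$l = 99$ ($l = 9 \frac{1}{\frac{1}{11}} = 9 \cdot 11 = 99$)
$1 l \left(- X{\left(-3 - 4 \right)}\right) = 1 \cdot 99 \left(- (-3 - 4)\right) = 99 \left(\left(-1\right) \left(-7\right)\right) = 99 \cdot 7 = 693$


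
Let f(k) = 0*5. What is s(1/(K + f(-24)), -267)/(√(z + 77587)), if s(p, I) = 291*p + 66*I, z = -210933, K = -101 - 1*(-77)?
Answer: 141073*I*√133346/1066768 ≈ 48.291*I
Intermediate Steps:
f(k) = 0
K = -24 (K = -101 + 77 = -24)
s(p, I) = 66*I + 291*p
s(1/(K + f(-24)), -267)/(√(z + 77587)) = (66*(-267) + 291/(-24 + 0))/(√(-210933 + 77587)) = (-17622 + 291/(-24))/(√(-133346)) = (-17622 + 291*(-1/24))/((I*√133346)) = (-17622 - 97/8)*(-I*√133346/133346) = -(-141073)*I*√133346/1066768 = 141073*I*√133346/1066768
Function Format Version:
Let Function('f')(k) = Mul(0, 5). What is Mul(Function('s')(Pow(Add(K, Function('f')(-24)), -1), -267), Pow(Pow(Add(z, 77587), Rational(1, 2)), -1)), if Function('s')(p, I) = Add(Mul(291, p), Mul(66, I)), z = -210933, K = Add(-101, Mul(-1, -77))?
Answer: Mul(Rational(141073, 1066768), I, Pow(133346, Rational(1, 2))) ≈ Mul(48.291, I)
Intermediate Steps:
Function('f')(k) = 0
K = -24 (K = Add(-101, 77) = -24)
Function('s')(p, I) = Add(Mul(66, I), Mul(291, p))
Mul(Function('s')(Pow(Add(K, Function('f')(-24)), -1), -267), Pow(Pow(Add(z, 77587), Rational(1, 2)), -1)) = Mul(Add(Mul(66, -267), Mul(291, Pow(Add(-24, 0), -1))), Pow(Pow(Add(-210933, 77587), Rational(1, 2)), -1)) = Mul(Add(-17622, Mul(291, Pow(-24, -1))), Pow(Pow(-133346, Rational(1, 2)), -1)) = Mul(Add(-17622, Mul(291, Rational(-1, 24))), Pow(Mul(I, Pow(133346, Rational(1, 2))), -1)) = Mul(Add(-17622, Rational(-97, 8)), Mul(Rational(-1, 133346), I, Pow(133346, Rational(1, 2)))) = Mul(Rational(-141073, 8), Mul(Rational(-1, 133346), I, Pow(133346, Rational(1, 2)))) = Mul(Rational(141073, 1066768), I, Pow(133346, Rational(1, 2)))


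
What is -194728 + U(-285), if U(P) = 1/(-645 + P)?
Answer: -181097041/930 ≈ -1.9473e+5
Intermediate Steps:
-194728 + U(-285) = -194728 + 1/(-645 - 285) = -194728 + 1/(-930) = -194728 - 1/930 = -181097041/930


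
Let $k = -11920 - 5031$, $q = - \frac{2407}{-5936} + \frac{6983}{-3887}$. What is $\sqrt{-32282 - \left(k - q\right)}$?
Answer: $\frac{i \sqrt{3018700764294243}}{443716} \approx 123.82 i$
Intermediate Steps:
$q = - \frac{32095079}{23073232}$ ($q = \left(-2407\right) \left(- \frac{1}{5936}\right) + 6983 \left(- \frac{1}{3887}\right) = \frac{2407}{5936} - \frac{6983}{3887} = - \frac{32095079}{23073232} \approx -1.391$)
$k = -16951$ ($k = -11920 - 5031 = -16951$)
$\sqrt{-32282 - \left(k - q\right)} = \sqrt{-32282 - - \frac{391082260553}{23073232}} = \sqrt{-32282 + \left(- \frac{32095079}{23073232} + 16951\right)} = \sqrt{-32282 + \frac{391082260553}{23073232}} = \sqrt{- \frac{353767814871}{23073232}} = \frac{i \sqrt{3018700764294243}}{443716}$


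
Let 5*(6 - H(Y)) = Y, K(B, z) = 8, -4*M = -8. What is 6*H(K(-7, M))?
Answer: 132/5 ≈ 26.400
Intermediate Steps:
M = 2 (M = -1/4*(-8) = 2)
H(Y) = 6 - Y/5
6*H(K(-7, M)) = 6*(6 - 1/5*8) = 6*(6 - 8/5) = 6*(22/5) = 132/5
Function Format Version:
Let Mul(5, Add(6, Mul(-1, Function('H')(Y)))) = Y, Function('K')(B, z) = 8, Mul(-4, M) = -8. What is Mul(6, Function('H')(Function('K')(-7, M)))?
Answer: Rational(132, 5) ≈ 26.400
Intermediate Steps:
M = 2 (M = Mul(Rational(-1, 4), -8) = 2)
Function('H')(Y) = Add(6, Mul(Rational(-1, 5), Y))
Mul(6, Function('H')(Function('K')(-7, M))) = Mul(6, Add(6, Mul(Rational(-1, 5), 8))) = Mul(6, Add(6, Rational(-8, 5))) = Mul(6, Rational(22, 5)) = Rational(132, 5)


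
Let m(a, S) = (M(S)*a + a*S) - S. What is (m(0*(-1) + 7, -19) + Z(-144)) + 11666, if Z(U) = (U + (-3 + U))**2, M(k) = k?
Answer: 96100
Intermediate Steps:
Z(U) = (-3 + 2*U)**2
m(a, S) = -S + 2*S*a (m(a, S) = (S*a + a*S) - S = (S*a + S*a) - S = 2*S*a - S = -S + 2*S*a)
(m(0*(-1) + 7, -19) + Z(-144)) + 11666 = (-19*(-1 + 2*(0*(-1) + 7)) + (-3 + 2*(-144))**2) + 11666 = (-19*(-1 + 2*(0 + 7)) + (-3 - 288)**2) + 11666 = (-19*(-1 + 2*7) + (-291)**2) + 11666 = (-19*(-1 + 14) + 84681) + 11666 = (-19*13 + 84681) + 11666 = (-247 + 84681) + 11666 = 84434 + 11666 = 96100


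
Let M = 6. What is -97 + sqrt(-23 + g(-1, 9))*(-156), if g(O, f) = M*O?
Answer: -97 - 156*I*sqrt(29) ≈ -97.0 - 840.09*I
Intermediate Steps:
g(O, f) = 6*O
-97 + sqrt(-23 + g(-1, 9))*(-156) = -97 + sqrt(-23 + 6*(-1))*(-156) = -97 + sqrt(-23 - 6)*(-156) = -97 + sqrt(-29)*(-156) = -97 + (I*sqrt(29))*(-156) = -97 - 156*I*sqrt(29)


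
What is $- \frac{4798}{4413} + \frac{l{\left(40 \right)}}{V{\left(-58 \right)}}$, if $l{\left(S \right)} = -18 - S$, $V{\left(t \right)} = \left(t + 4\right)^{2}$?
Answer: $- \frac{2374487}{2144718} \approx -1.1071$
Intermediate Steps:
$V{\left(t \right)} = \left(4 + t\right)^{2}$
$- \frac{4798}{4413} + \frac{l{\left(40 \right)}}{V{\left(-58 \right)}} = - \frac{4798}{4413} + \frac{-18 - 40}{\left(4 - 58\right)^{2}} = \left(-4798\right) \frac{1}{4413} + \frac{-18 - 40}{\left(-54\right)^{2}} = - \frac{4798}{4413} - \frac{58}{2916} = - \frac{4798}{4413} - \frac{29}{1458} = - \frac{2374487}{2144718}$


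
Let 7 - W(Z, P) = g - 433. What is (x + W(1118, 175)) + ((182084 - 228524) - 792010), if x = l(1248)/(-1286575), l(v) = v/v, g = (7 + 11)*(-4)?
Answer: -1078070082351/1286575 ≈ -8.3794e+5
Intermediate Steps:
g = -72 (g = 18*(-4) = -72)
l(v) = 1
W(Z, P) = 512 (W(Z, P) = 7 - (-72 - 433) = 7 - 1*(-505) = 7 + 505 = 512)
x = -1/1286575 (x = 1/(-1286575) = 1*(-1/1286575) = -1/1286575 ≈ -7.7726e-7)
(x + W(1118, 175)) + ((182084 - 228524) - 792010) = (-1/1286575 + 512) + ((182084 - 228524) - 792010) = 658726399/1286575 + (-46440 - 792010) = 658726399/1286575 - 838450 = -1078070082351/1286575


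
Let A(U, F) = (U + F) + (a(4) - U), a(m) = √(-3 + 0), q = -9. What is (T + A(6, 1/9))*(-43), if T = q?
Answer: 3440/9 - 43*I*√3 ≈ 382.22 - 74.478*I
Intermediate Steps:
T = -9
a(m) = I*√3 (a(m) = √(-3) = I*√3)
A(U, F) = F + I*√3 (A(U, F) = (U + F) + (I*√3 - U) = (F + U) + (-U + I*√3) = F + I*√3)
(T + A(6, 1/9))*(-43) = (-9 + (1/9 + I*√3))*(-43) = (-9 + (⅑ + I*√3))*(-43) = (-80/9 + I*√3)*(-43) = 3440/9 - 43*I*√3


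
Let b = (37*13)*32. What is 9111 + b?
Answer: 24503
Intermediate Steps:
b = 15392 (b = 481*32 = 15392)
9111 + b = 9111 + 15392 = 24503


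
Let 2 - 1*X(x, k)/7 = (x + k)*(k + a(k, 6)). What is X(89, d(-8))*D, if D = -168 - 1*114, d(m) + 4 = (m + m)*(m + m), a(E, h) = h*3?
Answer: 181742232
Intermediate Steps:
a(E, h) = 3*h
d(m) = -4 + 4*m² (d(m) = -4 + (m + m)*(m + m) = -4 + (2*m)*(2*m) = -4 + 4*m²)
X(x, k) = 14 - 7*(18 + k)*(k + x) (X(x, k) = 14 - 7*(x + k)*(k + 3*6) = 14 - 7*(k + x)*(k + 18) = 14 - 7*(k + x)*(18 + k) = 14 - 7*(18 + k)*(k + x))
D = -282 (D = -168 - 114 = -282)
X(89, d(-8))*D = (14 - 126*(-4 + 4*(-8)²) - 126*89 - 7*(-4 + 4*(-8)²)² - 7*(-4 + 4*(-8)²)*89)*(-282) = (14 - 126*(-4 + 4*64) - 11214 - 7*(-4 + 4*64)² - 7*(-4 + 4*64)*89)*(-282) = (14 - 126*(-4 + 256) - 11214 - 7*(-4 + 256)² - 7*(-4 + 256)*89)*(-282) = (14 - 126*252 - 11214 - 7*252² - 7*252*89)*(-282) = (14 - 31752 - 11214 - 7*63504 - 156996)*(-282) = (14 - 31752 - 11214 - 444528 - 156996)*(-282) = -644476*(-282) = 181742232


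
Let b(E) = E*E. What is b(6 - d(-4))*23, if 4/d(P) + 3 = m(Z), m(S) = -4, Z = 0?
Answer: 48668/49 ≈ 993.22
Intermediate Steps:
d(P) = -4/7 (d(P) = 4/(-3 - 4) = 4/(-7) = 4*(-⅐) = -4/7)
b(E) = E²
b(6 - d(-4))*23 = (6 - 1*(-4/7))²*23 = (6 + 4/7)²*23 = (46/7)²*23 = (2116/49)*23 = 48668/49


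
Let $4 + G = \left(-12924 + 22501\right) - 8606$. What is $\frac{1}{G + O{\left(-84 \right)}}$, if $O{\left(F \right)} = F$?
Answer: $\frac{1}{883} \approx 0.0011325$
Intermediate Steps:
$G = 967$ ($G = -4 + \left(\left(-12924 + 22501\right) - 8606\right) = -4 + \left(9577 - 8606\right) = -4 + 971 = 967$)
$\frac{1}{G + O{\left(-84 \right)}} = \frac{1}{967 - 84} = \frac{1}{883}$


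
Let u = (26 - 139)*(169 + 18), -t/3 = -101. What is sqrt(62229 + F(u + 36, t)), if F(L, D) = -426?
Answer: 9*sqrt(763) ≈ 248.60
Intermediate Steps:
t = 303 (t = -3*(-101) = 303)
u = -21131 (u = -113*187 = -21131)
sqrt(62229 + F(u + 36, t)) = sqrt(62229 - 426) = sqrt(61803) = 9*sqrt(763)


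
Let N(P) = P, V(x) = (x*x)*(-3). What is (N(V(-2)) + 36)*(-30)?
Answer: -720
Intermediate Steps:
V(x) = -3*x² (V(x) = x²*(-3) = -3*x²)
(N(V(-2)) + 36)*(-30) = (-3*(-2)² + 36)*(-30) = (-3*4 + 36)*(-30) = (-12 + 36)*(-30) = 24*(-30) = -720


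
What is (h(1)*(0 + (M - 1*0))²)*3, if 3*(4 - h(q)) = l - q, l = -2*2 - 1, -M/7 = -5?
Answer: 22050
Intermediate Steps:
M = 35 (M = -7*(-5) = 35)
l = -5 (l = -4 - 1 = -5)
h(q) = 17/3 + q/3 (h(q) = 4 - (-5 - q)/3 = 4 + (5/3 + q/3) = 17/3 + q/3)
(h(1)*(0 + (M - 1*0))²)*3 = ((17/3 + (⅓)*1)*(0 + (35 - 1*0))²)*3 = ((17/3 + ⅓)*(0 + (35 + 0))²)*3 = (6*(0 + 35)²)*3 = (6*35²)*3 = (6*1225)*3 = 7350*3 = 22050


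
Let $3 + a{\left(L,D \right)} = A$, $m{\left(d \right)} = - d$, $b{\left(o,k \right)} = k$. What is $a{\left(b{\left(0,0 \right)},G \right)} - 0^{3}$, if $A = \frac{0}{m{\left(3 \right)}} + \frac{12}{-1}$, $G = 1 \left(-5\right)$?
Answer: $-15$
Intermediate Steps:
$G = -5$
$A = -12$ ($A = \frac{0}{\left(-1\right) 3} + \frac{12}{-1} = \frac{0}{-3} + 12 \left(-1\right) = 0 \left(- \frac{1}{3}\right) - 12 = 0 - 12 = -12$)
$a{\left(L,D \right)} = -15$ ($a{\left(L,D \right)} = -3 - 12 = -15$)
$a{\left(b{\left(0,0 \right)},G \right)} - 0^{3} = -15 - 0^{3} = -15 - 0 = -15 + 0 = -15$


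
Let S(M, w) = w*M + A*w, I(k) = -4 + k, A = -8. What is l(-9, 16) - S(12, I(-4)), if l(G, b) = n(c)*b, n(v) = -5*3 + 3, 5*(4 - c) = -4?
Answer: -160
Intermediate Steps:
c = 24/5 (c = 4 - ⅕*(-4) = 4 + ⅘ = 24/5 ≈ 4.8000)
S(M, w) = -8*w + M*w (S(M, w) = w*M - 8*w = M*w - 8*w = -8*w + M*w)
n(v) = -12 (n(v) = -15 + 3 = -12)
l(G, b) = -12*b
l(-9, 16) - S(12, I(-4)) = -12*16 - (-4 - 4)*(-8 + 12) = -192 - (-8)*4 = -192 - 1*(-32) = -192 + 32 = -160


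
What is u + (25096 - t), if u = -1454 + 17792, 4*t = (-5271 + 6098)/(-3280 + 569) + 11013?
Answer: 104863720/2711 ≈ 38681.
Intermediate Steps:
t = 7463854/2711 (t = ((-5271 + 6098)/(-3280 + 569) + 11013)/4 = (827/(-2711) + 11013)/4 = (827*(-1/2711) + 11013)/4 = (-827/2711 + 11013)/4 = (¼)*(29855416/2711) = 7463854/2711 ≈ 2753.2)
u = 16338
u + (25096 - t) = 16338 + (25096 - 1*7463854/2711) = 16338 + (25096 - 7463854/2711) = 16338 + 60571402/2711 = 104863720/2711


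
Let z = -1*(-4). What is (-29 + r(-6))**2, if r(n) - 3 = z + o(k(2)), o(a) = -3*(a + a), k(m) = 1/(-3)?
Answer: 400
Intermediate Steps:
k(m) = -1/3
z = 4
o(a) = -6*a
r(n) = 9 (r(n) = 3 + (4 - 6*(-1/3)) = 3 + (4 + 2) = 3 + 6 = 9)
(-29 + r(-6))**2 = (-29 + 9)**2 = (-20)**2 = 400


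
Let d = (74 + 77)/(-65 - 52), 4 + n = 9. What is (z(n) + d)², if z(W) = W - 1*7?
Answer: 148225/13689 ≈ 10.828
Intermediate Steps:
n = 5 (n = -4 + 9 = 5)
d = -151/117 (d = 151/(-117) = 151*(-1/117) = -151/117 ≈ -1.2906)
z(W) = -7 + W (z(W) = W - 7 = -7 + W)
(z(n) + d)² = ((-7 + 5) - 151/117)² = (-2 - 151/117)² = (-385/117)² = 148225/13689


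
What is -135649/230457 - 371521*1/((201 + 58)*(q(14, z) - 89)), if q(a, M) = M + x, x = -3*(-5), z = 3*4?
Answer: 83441363455/3700678506 ≈ 22.548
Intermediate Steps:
z = 12
x = 15
q(a, M) = 15 + M (q(a, M) = M + 15 = 15 + M)
-135649/230457 - 371521*1/((201 + 58)*(q(14, z) - 89)) = -135649/230457 - 371521*1/((201 + 58)*((15 + 12) - 89)) = -135649*1/230457 - 371521*1/(259*(27 - 89)) = -135649/230457 - 371521/((-62*259)) = -135649/230457 - 371521/(-16058) = -135649/230457 - 371521*(-1/16058) = -135649/230457 + 371521/16058 = 83441363455/3700678506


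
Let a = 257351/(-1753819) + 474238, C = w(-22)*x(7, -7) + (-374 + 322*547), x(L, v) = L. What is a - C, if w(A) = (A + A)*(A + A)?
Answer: 499708375043/1753819 ≈ 2.8493e+5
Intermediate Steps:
w(A) = 4*A² (w(A) = (2*A)*(2*A) = 4*A²)
C = 189312 (C = (4*(-22)²)*7 + (-374 + 322*547) = (4*484)*7 + (-374 + 176134) = 1936*7 + 175760 = 13552 + 175760 = 189312)
a = 831727357571/1753819 (a = 257351*(-1/1753819) + 474238 = -257351/1753819 + 474238 = 831727357571/1753819 ≈ 4.7424e+5)
a - C = 831727357571/1753819 - 1*189312 = 831727357571/1753819 - 189312 = 499708375043/1753819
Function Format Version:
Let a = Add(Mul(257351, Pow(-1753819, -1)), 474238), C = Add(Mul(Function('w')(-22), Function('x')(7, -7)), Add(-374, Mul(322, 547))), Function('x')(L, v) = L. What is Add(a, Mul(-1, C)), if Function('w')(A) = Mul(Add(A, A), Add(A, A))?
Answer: Rational(499708375043, 1753819) ≈ 2.8493e+5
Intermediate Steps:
Function('w')(A) = Mul(4, Pow(A, 2)) (Function('w')(A) = Mul(Mul(2, A), Mul(2, A)) = Mul(4, Pow(A, 2)))
C = 189312 (C = Add(Mul(Mul(4, Pow(-22, 2)), 7), Add(-374, Mul(322, 547))) = Add(Mul(Mul(4, 484), 7), Add(-374, 176134)) = Add(Mul(1936, 7), 175760) = Add(13552, 175760) = 189312)
a = Rational(831727357571, 1753819) (a = Add(Mul(257351, Rational(-1, 1753819)), 474238) = Add(Rational(-257351, 1753819), 474238) = Rational(831727357571, 1753819) ≈ 4.7424e+5)
Add(a, Mul(-1, C)) = Add(Rational(831727357571, 1753819), Mul(-1, 189312)) = Add(Rational(831727357571, 1753819), -189312) = Rational(499708375043, 1753819)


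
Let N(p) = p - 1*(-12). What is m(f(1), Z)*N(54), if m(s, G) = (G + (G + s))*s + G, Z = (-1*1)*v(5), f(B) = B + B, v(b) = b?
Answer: -1386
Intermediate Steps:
f(B) = 2*B
Z = -5 (Z = -1*1*5 = -1*5 = -5)
N(p) = 12 + p (N(p) = p + 12 = 12 + p)
m(s, G) = G + s*(s + 2*G) (m(s, G) = (s + 2*G)*s + G = s*(s + 2*G) + G = G + s*(s + 2*G))
m(f(1), Z)*N(54) = (-5 + (2*1)² + 2*(-5)*(2*1))*(12 + 54) = (-5 + 2² + 2*(-5)*2)*66 = (-5 + 4 - 20)*66 = -21*66 = -1386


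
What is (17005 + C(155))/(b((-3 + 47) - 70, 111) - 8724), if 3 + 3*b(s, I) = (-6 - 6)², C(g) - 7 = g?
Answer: -17167/8677 ≈ -1.9784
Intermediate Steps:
C(g) = 7 + g
b(s, I) = 47 (b(s, I) = -1 + (-6 - 6)²/3 = -1 + (⅓)*(-12)² = -1 + (⅓)*144 = -1 + 48 = 47)
(17005 + C(155))/(b((-3 + 47) - 70, 111) - 8724) = (17005 + (7 + 155))/(47 - 8724) = (17005 + 162)/(-8677) = 17167*(-1/8677) = -17167/8677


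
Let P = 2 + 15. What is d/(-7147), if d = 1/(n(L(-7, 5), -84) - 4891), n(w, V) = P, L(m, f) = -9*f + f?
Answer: 1/34834478 ≈ 2.8707e-8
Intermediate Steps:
P = 17
L(m, f) = -8*f
n(w, V) = 17
d = -1/4874 (d = 1/(17 - 4891) = 1/(-4874) = -1/4874 ≈ -0.00020517)
d/(-7147) = -1/4874/(-7147) = -1/4874*(-1/7147) = 1/34834478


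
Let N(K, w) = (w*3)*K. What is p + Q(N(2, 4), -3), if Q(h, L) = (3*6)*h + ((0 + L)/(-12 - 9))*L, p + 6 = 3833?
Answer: 29810/7 ≈ 4258.6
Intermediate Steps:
p = 3827 (p = -6 + 3833 = 3827)
N(K, w) = 3*K*w (N(K, w) = (3*w)*K = 3*K*w)
Q(h, L) = 18*h - L²/21 (Q(h, L) = 18*h + (L/(-21))*L = 18*h + (L*(-1/21))*L = 18*h + (-L/21)*L = 18*h - L²/21)
p + Q(N(2, 4), -3) = 3827 + (18*(3*2*4) - 1/21*(-3)²) = 3827 + (18*24 - 1/21*9) = 3827 + (432 - 3/7) = 3827 + 3021/7 = 29810/7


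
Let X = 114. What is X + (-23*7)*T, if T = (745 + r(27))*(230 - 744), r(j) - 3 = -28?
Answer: 59582994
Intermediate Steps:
r(j) = -25 (r(j) = 3 - 28 = -25)
T = -370080 (T = (745 - 25)*(230 - 744) = 720*(-514) = -370080)
X + (-23*7)*T = 114 - 23*7*(-370080) = 114 - 161*(-370080) = 114 + 59582880 = 59582994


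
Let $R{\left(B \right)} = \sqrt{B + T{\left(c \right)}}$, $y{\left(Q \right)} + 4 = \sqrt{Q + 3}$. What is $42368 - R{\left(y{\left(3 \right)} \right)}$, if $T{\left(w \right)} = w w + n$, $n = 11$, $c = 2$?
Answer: $42368 - \sqrt{11 + \sqrt{6}} \approx 42364.0$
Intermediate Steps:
$y{\left(Q \right)} = -4 + \sqrt{3 + Q}$ ($y{\left(Q \right)} = -4 + \sqrt{Q + 3} = -4 + \sqrt{3 + Q}$)
$T{\left(w \right)} = 11 + w^{2}$ ($T{\left(w \right)} = w w + 11 = w^{2} + 11 = 11 + w^{2}$)
$R{\left(B \right)} = \sqrt{15 + B}$ ($R{\left(B \right)} = \sqrt{B + \left(11 + 2^{2}\right)} = \sqrt{B + \left(11 + 4\right)} = \sqrt{B + 15} = \sqrt{15 + B}$)
$42368 - R{\left(y{\left(3 \right)} \right)} = 42368 - \sqrt{15 - \left(4 - \sqrt{3 + 3}\right)} = 42368 - \sqrt{15 - \left(4 - \sqrt{6}\right)} = 42368 - \sqrt{11 + \sqrt{6}}$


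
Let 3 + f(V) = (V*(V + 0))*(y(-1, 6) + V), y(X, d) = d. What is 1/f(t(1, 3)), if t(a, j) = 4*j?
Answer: 1/2589 ≈ 0.00038625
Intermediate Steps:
f(V) = -3 + V²*(6 + V) (f(V) = -3 + (V*(V + 0))*(6 + V) = -3 + (V*V)*(6 + V) = -3 + V²*(6 + V))
1/f(t(1, 3)) = 1/(-3 + (4*3)³ + 6*(4*3)²) = 1/(-3 + 12³ + 6*12²) = 1/(-3 + 1728 + 6*144) = 1/(-3 + 1728 + 864) = 1/2589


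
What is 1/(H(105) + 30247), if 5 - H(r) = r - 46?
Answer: 1/30193 ≈ 3.3120e-5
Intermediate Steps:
H(r) = 51 - r (H(r) = 5 - (r - 46) = 5 - (-46 + r) = 5 + (46 - r) = 51 - r)
1/(H(105) + 30247) = 1/((51 - 1*105) + 30247) = 1/((51 - 105) + 30247) = 1/(-54 + 30247) = 1/30193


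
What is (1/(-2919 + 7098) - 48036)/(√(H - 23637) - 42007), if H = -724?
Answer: 6442007489/5633548710 + 1073489*I*√24361/39434840970 ≈ 1.1435 + 0.0042488*I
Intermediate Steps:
(1/(-2919 + 7098) - 48036)/(√(H - 23637) - 42007) = (1/(-2919 + 7098) - 48036)/(√(-724 - 23637) - 42007) = (1/4179 - 48036)/(√(-24361) - 42007) = (1/4179 - 48036)/(I*√24361 - 42007) = -200742443/(4179*(-42007 + I*√24361))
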